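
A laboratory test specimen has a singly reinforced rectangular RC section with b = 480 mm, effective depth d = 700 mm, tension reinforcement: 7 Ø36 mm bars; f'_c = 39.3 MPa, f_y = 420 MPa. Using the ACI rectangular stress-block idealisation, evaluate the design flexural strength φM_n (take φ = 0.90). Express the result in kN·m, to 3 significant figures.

A_s = 7 × 1018 = 7126 mm².
T = A_s f_y = 7126 × 420 = 2992920 N = 2992.92 kN.
From C = T: a = T/(0.85 f'_c b) = 2992920/(0.85 × 39.3 × 480) = 186.66 mm.
M_n = T(d − a/2) = 2992.92 kN × (700 − 93.33) mm = 1815.71 kN·m.
φM_n = 0.90 × 1815.71 = 1634.14 kN·m.

φM_n ≈ 1630 kN·m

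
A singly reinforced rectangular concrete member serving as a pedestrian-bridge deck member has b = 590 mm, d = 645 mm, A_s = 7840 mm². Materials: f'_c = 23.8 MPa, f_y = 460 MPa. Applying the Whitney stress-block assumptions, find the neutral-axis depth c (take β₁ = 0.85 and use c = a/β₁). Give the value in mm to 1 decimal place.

c ≈ 355.5 mm

T = A_s f_y = 7840 × 460 = 3606400 N = 3606.4 kN.
Setting C = 0.85 f'_c a b equal to T: a = 3606400/(0.85 × 23.8 × 590) = 302.152 mm.
With β₁ = 0.85, c = a/β₁ = 302.152/0.85 = 355.5 mm.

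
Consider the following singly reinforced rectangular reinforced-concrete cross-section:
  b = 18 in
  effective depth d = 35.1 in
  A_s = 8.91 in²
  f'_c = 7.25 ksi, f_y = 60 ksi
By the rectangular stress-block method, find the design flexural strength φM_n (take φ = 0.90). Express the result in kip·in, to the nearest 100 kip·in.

φM_n ≈ 15700 kip·in

T = A_s f_y = 8.91 × 60 = 534.6 kips.
a = T/(0.85 f'_c b) = 534.6/(0.85 × 7.25 × 18) = 4.819 in.
M_n = T(d − a/2) = 534.6 × (35.1 − 2.4095) = 17476.3 kip·in.
φM_n = 0.90 × 17476.3 = 15728.7 kip·in.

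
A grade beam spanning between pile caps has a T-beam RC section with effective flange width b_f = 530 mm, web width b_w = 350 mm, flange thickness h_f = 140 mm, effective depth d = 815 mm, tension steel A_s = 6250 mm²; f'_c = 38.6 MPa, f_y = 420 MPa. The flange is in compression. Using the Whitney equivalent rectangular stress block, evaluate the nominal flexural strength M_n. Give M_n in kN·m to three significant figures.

Tension: T = A_s f_y = 6250 × 420 = 2625000 N.
Try a within the flange: a = T/(0.85 f'_c b_f) = 2625000/(0.85 × 38.6 × 530) = 150.95 mm.
a = 150.95 > h_f = 140 mm: the block extends into the web. Split into flange-overhang and web parts.
C_f = 0.85 f'_c (b_f − b_w) h_f = 0.85 × 38.6 × (530 − 350) × 140 = 826812 N.
Remaining web compression depth: a_w = (T − C_f)/(0.85 f'_c b_w) = (2625000 − 826812)/(0.85 × 38.6 × 350) = 156.59 mm.
M_n = C_f(d − h_f/2) + (T − C_f)(d − a_w/2) = 826812 × (815 − 70) + 1798188 × (815 − 78.295) = 615.97 + 1324.73 = 1940.70 × 10⁶ N·mm.
M_n = 1940.70 kN·m.

M_n ≈ 1940 kN·m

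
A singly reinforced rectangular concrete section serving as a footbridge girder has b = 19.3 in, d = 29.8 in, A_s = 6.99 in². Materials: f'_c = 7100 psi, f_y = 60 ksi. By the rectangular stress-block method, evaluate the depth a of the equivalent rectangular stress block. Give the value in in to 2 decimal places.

T = A_s f_y = 6.99 × 60 = 419.4 kips.
a = T/(0.85 f'_c b) = 419.4/(0.85 × 7.1 × 19.3) = 3.60 in.

a ≈ 3.60 in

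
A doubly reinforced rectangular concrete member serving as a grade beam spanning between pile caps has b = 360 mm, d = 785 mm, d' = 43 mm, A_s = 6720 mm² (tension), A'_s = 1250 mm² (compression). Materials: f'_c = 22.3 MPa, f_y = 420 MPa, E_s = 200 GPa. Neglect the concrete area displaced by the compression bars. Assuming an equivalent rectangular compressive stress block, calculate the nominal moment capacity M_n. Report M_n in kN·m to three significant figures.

Assume both tension and compression steel yield.
Net tension couple steel: A_s − A'_s = 5470 mm².
a = (A_s − A'_s) f_y / (0.85 f'_c b) = 2297400/(0.85 × 22.3 × 360) = 336.67 mm.
c = a/β₁ = 336.67/0.85 = 396.08 mm; ε'_s = 0.003(c − d')/c = 0.0027 ≥ f_y/E_s = 0.0021, so compression steel does yield.
M_n = (A_s − A'_s) f_y (d − a/2) + A'_s f_y (d − d') = [2297400 × (785 − 168.335) + 525000 × (785 − 43)] × 10⁻⁶ = 1416.73 + 389.55 = 1806.28 kN·m.

M_n ≈ 1810 kN·m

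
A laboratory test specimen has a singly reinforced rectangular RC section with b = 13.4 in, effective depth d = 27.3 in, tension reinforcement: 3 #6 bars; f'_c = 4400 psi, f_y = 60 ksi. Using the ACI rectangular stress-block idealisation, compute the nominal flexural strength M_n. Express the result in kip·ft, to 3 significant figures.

A_s = 3 × 0.44 = 1.32 in².
T = A_s f_y = 1.32 × 60 = 79.2 kips.
a = T/(0.85 f'_c b) = 79.2/(0.85 × 4.4 × 13.4) = 1.580 in.
M_n = T(d − a/2) = 79.2 × (27.3 − 0.79) = 2099.6 kip·in = 2099.6/12 = 174.97 kip·ft.

M_n ≈ 175 kip·ft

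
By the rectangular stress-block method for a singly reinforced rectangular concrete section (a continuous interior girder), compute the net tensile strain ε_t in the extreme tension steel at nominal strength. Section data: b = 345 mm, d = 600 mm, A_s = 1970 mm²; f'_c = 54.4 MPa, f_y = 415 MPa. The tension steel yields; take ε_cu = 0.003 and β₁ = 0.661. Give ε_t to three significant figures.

ε_t ≈ 0.0202

a = A_s f_y/(0.85 f'_c b) = 51.25 mm.
β₁ = 0.661, so c = a/β₁ = 51.25/0.661 = 77.53 mm.
From the linear strain diagram with ε_cu = 0.003: ε_t = 0.003 (d − c)/c = 0.003 × (600 − 77.53)/77.53 = 0.0202.
Since ε_t ≥ 0.005, the section is tension-controlled.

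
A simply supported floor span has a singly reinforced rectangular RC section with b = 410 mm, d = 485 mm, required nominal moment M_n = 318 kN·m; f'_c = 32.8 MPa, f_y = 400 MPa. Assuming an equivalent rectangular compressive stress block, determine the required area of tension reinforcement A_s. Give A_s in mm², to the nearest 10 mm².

A_s ≈ 1750 mm²

With M_n = 0.85 f'_c a b (d − a/2), solve the quadratic for a:
a = d − √(d² − 2M_n/(0.85 f'_c b)) = 485 − √(485² − 2 × 318×10⁶/(0.85 × 32.8 × 410)) = 61.22 mm.
A_s = 0.85 f'_c a b / f_y = 0.85 × 32.8 × 61.22 × 410 / 400 = 1749.5 mm².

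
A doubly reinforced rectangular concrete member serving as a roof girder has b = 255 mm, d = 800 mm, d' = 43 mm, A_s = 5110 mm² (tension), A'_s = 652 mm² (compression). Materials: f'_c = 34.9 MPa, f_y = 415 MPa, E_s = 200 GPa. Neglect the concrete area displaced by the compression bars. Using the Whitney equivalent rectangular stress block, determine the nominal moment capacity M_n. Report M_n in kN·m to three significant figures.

M_n ≈ 1460 kN·m

Assume both tension and compression steel yield.
Net tension couple steel: A_s − A'_s = 4458 mm².
a = (A_s − A'_s) f_y / (0.85 f'_c b) = 1850070/(0.85 × 34.9 × 255) = 244.57 mm.
c = a/β₁ = 244.57/0.801 = 305.33 mm; ε'_s = 0.003(c − d')/c = 0.0026 ≥ f_y/E_s = 0.0021, so compression steel does yield.
M_n = (A_s − A'_s) f_y (d − a/2) + A'_s f_y (d − d') = [1850070 × (800 − 122.285) + 270580 × (800 − 43)] × 10⁻⁶ = 1253.82 + 204.83 = 1458.65 kN·m.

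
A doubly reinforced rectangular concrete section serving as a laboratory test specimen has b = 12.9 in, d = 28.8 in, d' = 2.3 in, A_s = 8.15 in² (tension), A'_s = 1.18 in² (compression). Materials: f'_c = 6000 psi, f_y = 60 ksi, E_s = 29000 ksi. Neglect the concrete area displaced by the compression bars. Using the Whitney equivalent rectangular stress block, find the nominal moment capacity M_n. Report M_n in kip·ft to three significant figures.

M_n ≈ 1050 kip·ft

Assume both steels yield.
a = (A_s − A'_s) f_y/(0.85 f'_c b) = (8.15 − 1.18) × 60/(0.85 × 6 × 12.9) = 6.357 in.
c = a/β₁ = 6.357/0.75 = 8.476 in; ε'_s = 0.003(c − d')/c = 0.0022 ≥ ε_y = 0.0021, so the compression steel yields.
M_n = (A_s − A'_s) f_y (d − a/2) + A'_s f_y (d − d') = 418.2 × (28.8 − 3.1785) + 70.8 × (28.8 − 2.3) = 10714.9 + 1876.2 = 12591.1 kip·in = 12591.1/12 = 1049.26 kip·ft.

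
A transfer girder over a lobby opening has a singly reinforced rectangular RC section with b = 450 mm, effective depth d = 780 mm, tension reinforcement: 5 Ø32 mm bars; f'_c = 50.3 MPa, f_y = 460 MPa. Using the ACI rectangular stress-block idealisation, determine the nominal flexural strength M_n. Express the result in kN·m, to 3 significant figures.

M_n ≈ 1350 kN·m

A_s = 5 × 804 = 4020 mm².
T = A_s f_y = 4020 × 460 = 1849200 N = 1849.2 kN.
From C = T: a = T/(0.85 f'_c b) = 1849200/(0.85 × 50.3 × 450) = 96.11 mm.
M_n = T(d − a/2) = 1849.2 kN × (780 − 48.055) mm = 1353.51 kN·m.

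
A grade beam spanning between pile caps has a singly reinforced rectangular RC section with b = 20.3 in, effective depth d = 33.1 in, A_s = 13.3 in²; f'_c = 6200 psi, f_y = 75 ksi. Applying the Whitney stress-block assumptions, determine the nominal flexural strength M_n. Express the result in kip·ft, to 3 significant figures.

M_n ≈ 2360 kip·ft

T = A_s f_y = 13.3 × 75 = 997.5 kips.
a = T/(0.85 f'_c b) = 997.5/(0.85 × 6.2 × 20.3) = 9.324 in.
M_n = T(d − a/2) = 997.5 × (33.1 − 4.662) = 28366.9 kip·in = 28366.9/12 = 2363.91 kip·ft.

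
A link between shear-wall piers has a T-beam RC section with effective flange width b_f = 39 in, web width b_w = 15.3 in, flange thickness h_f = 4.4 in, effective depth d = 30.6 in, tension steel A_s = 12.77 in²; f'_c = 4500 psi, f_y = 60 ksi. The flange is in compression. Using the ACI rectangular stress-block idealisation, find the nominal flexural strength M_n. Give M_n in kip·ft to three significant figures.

Tension: T = A_s f_y = 12.77 × 60 = 766.2 kips.
Try a within the flange: a = T/(0.85 f'_c b_f) = 766.2/(0.85 × 4.5 × 39) = 5.136 in.
a = 5.136 > h_f = 4.4 in: the block extends into the web. Split into flange-overhang and web parts.
C_f = 0.85 f'_c (b_f − b_w) h_f = 0.85 × 4.5 × (39 − 15.3) × 4.4 = 398.9 kips.
Remaining web compression depth: a_w = (T − C_f)/(0.85 f'_c b_w) = (766.2 − 398.9)/(0.85 × 4.5 × 15.3) = 6.276 in.
M_n = C_f(d − h_f/2) + (T − C_f)(d − a_w/2) = 398.9 × (30.6 − 2.2) + 367.3 × (30.6 − 3.138) = 11328.8 + 10086.8 = 21415.6 kip·in.
M_n = 21415.6/12 = 1784.63 kip·ft.

M_n ≈ 1780 kip·ft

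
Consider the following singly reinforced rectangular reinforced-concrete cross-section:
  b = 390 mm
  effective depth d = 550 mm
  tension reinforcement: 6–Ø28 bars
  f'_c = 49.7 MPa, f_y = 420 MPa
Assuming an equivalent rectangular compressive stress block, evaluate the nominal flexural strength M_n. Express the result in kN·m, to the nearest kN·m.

M_n ≈ 781 kN·m

A_s = 6 × 616 = 3696 mm².
T = A_s f_y = 3696 × 420 = 1552320 N = 1552.32 kN.
From C = T: a = T/(0.85 f'_c b) = 1552320/(0.85 × 49.7 × 390) = 94.22 mm.
M_n = T(d − a/2) = 1552.32 kN × (550 − 47.11) mm = 780.65 kN·m.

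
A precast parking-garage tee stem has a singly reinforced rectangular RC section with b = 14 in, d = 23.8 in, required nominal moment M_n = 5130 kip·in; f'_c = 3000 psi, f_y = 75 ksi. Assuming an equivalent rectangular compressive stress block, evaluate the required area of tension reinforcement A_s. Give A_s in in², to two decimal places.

A_s ≈ 3.38 in²

From M_n = 0.85 f'_c a b (d − a/2):
a = d − √(d² − 2M_n/(0.85 f'_c b)) = 23.8 − √(23.8² − 2 × 5130/(0.85 × 3 × 14)) = 7.095 in.
A_s = 0.85 f'_c a b / f_y = 0.85 × 3 × 7.095 × 14 / 75 = 3.377 in².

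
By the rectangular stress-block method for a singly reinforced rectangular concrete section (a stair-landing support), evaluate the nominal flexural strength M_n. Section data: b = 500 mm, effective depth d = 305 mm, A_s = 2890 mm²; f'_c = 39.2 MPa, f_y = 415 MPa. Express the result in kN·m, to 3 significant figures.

M_n ≈ 323 kN·m

T = A_s f_y = 2890 × 415 = 1199350 N = 1199.35 kN.
From C = T: a = T/(0.85 f'_c b) = 1199350/(0.85 × 39.2 × 500) = 71.99 mm.
M_n = T(d − a/2) = 1199.35 kN × (305 − 35.995) mm = 322.63 kN·m.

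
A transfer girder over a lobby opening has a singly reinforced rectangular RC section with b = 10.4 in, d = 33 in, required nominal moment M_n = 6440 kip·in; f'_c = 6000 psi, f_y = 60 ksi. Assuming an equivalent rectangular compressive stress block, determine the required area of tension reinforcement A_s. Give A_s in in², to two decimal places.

From M_n = 0.85 f'_c a b (d − a/2):
a = d − √(d² − 2M_n/(0.85 f'_c b)) = 33 − √(33² − 2 × 6440/(0.85 × 6 × 10.4)) = 3.911 in.
A_s = 0.85 f'_c a b / f_y = 0.85 × 6 × 3.911 × 10.4 / 60 = 3.457 in².

A_s ≈ 3.46 in²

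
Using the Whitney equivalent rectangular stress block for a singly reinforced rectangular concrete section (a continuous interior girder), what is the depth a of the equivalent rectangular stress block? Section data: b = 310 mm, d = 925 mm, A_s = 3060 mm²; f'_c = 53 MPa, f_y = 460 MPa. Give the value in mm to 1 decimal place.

T = A_s f_y = 3060 × 460 = 1407600 N = 1407.6 kN.
Setting C = 0.85 f'_c a b equal to T: a = 1407600/(0.85 × 53 × 310) = 100.8 mm.

a ≈ 100.8 mm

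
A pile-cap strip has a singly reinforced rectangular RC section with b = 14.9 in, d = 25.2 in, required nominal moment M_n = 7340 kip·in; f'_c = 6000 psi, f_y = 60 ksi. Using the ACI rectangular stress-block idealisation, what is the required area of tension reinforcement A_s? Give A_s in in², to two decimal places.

A_s ≈ 5.29 in²

From M_n = 0.85 f'_c a b (d − a/2):
a = d − √(d² − 2M_n/(0.85 f'_c b)) = 25.2 − √(25.2² − 2 × 7340/(0.85 × 6 × 14.9)) = 4.180 in.
A_s = 0.85 f'_c a b / f_y = 0.85 × 6 × 4.180 × 14.9 / 60 = 5.294 in².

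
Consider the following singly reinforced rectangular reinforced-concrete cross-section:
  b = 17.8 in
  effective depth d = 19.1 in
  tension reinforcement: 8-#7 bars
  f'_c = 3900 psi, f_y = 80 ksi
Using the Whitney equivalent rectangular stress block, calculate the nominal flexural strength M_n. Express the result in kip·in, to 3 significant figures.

M_n ≈ 6080 kip·in

A_s = 8 × 0.6 = 4.8 in².
T = A_s f_y = 4.8 × 80 = 384 kips.
a = T/(0.85 f'_c b) = 384/(0.85 × 3.9 × 17.8) = 6.508 in.
M_n = T(d − a/2) = 384 × (19.1 − 3.254) = 6084.9 kip·in.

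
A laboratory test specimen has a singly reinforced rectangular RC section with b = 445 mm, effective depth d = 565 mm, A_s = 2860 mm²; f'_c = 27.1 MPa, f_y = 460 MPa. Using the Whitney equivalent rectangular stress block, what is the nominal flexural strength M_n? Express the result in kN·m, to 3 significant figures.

M_n ≈ 659 kN·m

T = A_s f_y = 2860 × 460 = 1315600 N = 1315.6 kN.
From C = T: a = T/(0.85 f'_c b) = 1315600/(0.85 × 27.1 × 445) = 128.34 mm.
M_n = T(d − a/2) = 1315.6 kN × (565 − 64.17) mm = 658.89 kN·m.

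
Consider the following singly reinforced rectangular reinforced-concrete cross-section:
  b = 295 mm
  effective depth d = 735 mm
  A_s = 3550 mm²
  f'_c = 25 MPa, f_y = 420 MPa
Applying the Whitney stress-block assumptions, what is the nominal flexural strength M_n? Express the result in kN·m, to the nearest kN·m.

T = A_s f_y = 3550 × 420 = 1491000 N = 1491 kN.
From C = T: a = T/(0.85 f'_c b) = 1491000/(0.85 × 25 × 295) = 237.85 mm.
M_n = T(d − a/2) = 1491 kN × (735 − 118.925) mm = 918.57 kN·m.

M_n ≈ 919 kN·m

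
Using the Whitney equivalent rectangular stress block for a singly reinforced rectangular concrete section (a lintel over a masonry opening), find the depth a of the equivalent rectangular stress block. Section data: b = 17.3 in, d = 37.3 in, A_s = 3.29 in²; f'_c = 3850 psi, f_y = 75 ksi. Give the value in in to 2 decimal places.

T = A_s f_y = 3.29 × 75 = 246.75 kips.
a = T/(0.85 f'_c b) = 246.75/(0.85 × 3.85 × 17.3) = 4.36 in.

a ≈ 4.36 in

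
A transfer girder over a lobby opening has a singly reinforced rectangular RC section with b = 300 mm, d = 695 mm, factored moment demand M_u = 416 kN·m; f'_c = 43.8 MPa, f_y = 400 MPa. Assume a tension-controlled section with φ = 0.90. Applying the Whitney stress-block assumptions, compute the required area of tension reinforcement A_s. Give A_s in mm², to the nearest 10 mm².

M_n = M_u/φ = 416/0.90 = 462.222 kN·m.
With M_n = 0.85 f'_c a b (d − a/2), solve the quadratic for a:
a = d − √(d² − 2M_n/(0.85 f'_c b)) = 695 − √(695² − 2 × 462.222×10⁶/(0.85 × 43.8 × 300)) = 62.34 mm.
A_s = 0.85 f'_c a b / f_y = 0.85 × 43.8 × 62.34 × 300 / 400 = 1740.7 mm².

A_s ≈ 1740 mm²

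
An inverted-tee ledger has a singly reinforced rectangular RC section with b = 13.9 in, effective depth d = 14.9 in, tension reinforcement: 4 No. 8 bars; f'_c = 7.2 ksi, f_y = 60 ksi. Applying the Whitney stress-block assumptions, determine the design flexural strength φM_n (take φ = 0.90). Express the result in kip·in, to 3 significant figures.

φM_n ≈ 2350 kip·in

A_s = 4 × 0.79 = 3.16 in².
T = A_s f_y = 3.16 × 60 = 189.6 kips.
a = T/(0.85 f'_c b) = 189.6/(0.85 × 7.2 × 13.9) = 2.229 in.
M_n = T(d − a/2) = 189.6 × (14.9 − 1.1145) = 2613.7 kip·in.
φM_n = 0.90 × 2613.7 = 2352.3 kip·in.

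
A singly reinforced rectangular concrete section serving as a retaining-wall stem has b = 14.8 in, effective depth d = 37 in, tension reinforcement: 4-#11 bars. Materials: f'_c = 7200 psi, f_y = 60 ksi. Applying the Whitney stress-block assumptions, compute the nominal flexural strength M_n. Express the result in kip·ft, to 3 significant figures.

A_s = 4 × 1.56 = 6.24 in².
T = A_s f_y = 6.24 × 60 = 374.4 kips.
a = T/(0.85 f'_c b) = 374.4/(0.85 × 7.2 × 14.8) = 4.134 in.
M_n = T(d − a/2) = 374.4 × (37 − 2.067) = 13078.9 kip·in = 13078.9/12 = 1089.91 kip·ft.

M_n ≈ 1090 kip·ft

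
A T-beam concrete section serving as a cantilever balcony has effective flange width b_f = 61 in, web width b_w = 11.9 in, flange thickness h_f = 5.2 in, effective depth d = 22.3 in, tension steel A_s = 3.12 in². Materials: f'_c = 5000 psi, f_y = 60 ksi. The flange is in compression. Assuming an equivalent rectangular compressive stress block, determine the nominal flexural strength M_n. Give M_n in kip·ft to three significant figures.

M_n ≈ 342 kip·ft

Tension: T = A_s f_y = 3.12 × 60 = 187.2 kips.
Try a within the flange: a = T/(0.85 f'_c b_f) = 187.2/(0.85 × 5 × 61) = 0.722 in.
Since a = 0.722 ≤ h_f = 5.2 in, the stress block lies entirely in the flange; analyse as a rectangular beam of width b_f.
M_n = T(d − a/2) = 187.2 × (22.3 − 0.361) = 4107.0 kip·in.
M_n = 4107.0/12 = 342.25 kip·ft.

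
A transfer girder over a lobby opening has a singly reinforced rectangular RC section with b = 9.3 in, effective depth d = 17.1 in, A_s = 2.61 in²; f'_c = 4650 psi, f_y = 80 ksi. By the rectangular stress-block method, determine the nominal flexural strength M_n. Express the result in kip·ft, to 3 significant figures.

M_n ≈ 248 kip·ft

T = A_s f_y = 2.61 × 80 = 208.8 kips.
a = T/(0.85 f'_c b) = 208.8/(0.85 × 4.65 × 9.3) = 5.680 in.
M_n = T(d − a/2) = 208.8 × (17.1 − 2.84) = 2977.5 kip·in = 2977.5/12 = 248.13 kip·ft.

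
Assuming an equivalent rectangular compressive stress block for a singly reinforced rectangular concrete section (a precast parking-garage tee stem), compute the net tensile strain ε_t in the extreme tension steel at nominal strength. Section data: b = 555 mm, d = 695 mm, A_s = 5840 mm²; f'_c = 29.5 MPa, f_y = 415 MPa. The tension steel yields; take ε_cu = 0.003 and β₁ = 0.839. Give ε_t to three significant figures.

a = A_s f_y/(0.85 f'_c b) = 174.15 mm.
β₁ = 0.839, so c = a/β₁ = 174.15/0.839 = 207.57 mm.
From the linear strain diagram with ε_cu = 0.003: ε_t = 0.003 (d − c)/c = 0.003 × (695 − 207.57)/207.57 = 0.00704.
Since ε_t ≥ 0.005, the section is tension-controlled.

ε_t ≈ 0.00704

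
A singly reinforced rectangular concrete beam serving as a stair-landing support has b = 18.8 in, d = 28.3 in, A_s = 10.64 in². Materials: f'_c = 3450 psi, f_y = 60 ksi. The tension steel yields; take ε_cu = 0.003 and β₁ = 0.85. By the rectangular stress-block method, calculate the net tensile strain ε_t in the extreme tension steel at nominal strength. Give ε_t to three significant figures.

ε_t ≈ 0.00323

a = A_s f_y/(0.85 f'_c b) = 11.580 in.
β₁ = 0.85, so c = a/β₁ = 11.580/0.85 = 13.624 in.
From the linear strain diagram with ε_cu = 0.003: ε_t = 0.003 (d − c)/c = 0.003 × (28.3 − 13.624)/13.624 = 0.00323.
ε_t < 0.004 — the section is over-reinforced for flexure under ACI limits.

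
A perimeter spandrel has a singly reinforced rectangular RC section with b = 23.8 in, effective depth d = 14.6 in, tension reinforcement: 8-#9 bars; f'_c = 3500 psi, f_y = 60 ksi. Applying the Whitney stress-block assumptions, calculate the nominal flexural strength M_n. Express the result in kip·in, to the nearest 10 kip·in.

A_s = 8 × 1 = 8 in².
T = A_s f_y = 8 × 60 = 480 kips.
a = T/(0.85 f'_c b) = 480/(0.85 × 3.5 × 23.8) = 6.779 in.
M_n = T(d − a/2) = 480 × (14.6 − 3.3895) = 5381.0 kip·in.

M_n ≈ 5380 kip·in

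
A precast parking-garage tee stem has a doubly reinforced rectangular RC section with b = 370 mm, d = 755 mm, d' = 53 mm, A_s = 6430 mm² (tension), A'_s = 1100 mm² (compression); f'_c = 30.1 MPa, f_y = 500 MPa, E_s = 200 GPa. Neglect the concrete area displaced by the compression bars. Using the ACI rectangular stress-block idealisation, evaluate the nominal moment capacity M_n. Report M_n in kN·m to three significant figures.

Assume both tension and compression steel yield.
Net tension couple steel: A_s − A'_s = 5330 mm².
a = (A_s − A'_s) f_y / (0.85 f'_c b) = 2665000/(0.85 × 30.1 × 370) = 281.52 mm.
c = a/β₁ = 281.52/0.835 = 337.15 mm; ε'_s = 0.003(c − d')/c = 0.0025 ≥ f_y/E_s = 0.0025, so compression steel does yield.
M_n = (A_s − A'_s) f_y (d − a/2) + A'_s f_y (d − d') = [2665000 × (755 − 140.76) + 550000 × (755 − 53)] × 10⁻⁶ = 1636.95 + 386.10 = 2023.05 kN·m.

M_n ≈ 2020 kN·m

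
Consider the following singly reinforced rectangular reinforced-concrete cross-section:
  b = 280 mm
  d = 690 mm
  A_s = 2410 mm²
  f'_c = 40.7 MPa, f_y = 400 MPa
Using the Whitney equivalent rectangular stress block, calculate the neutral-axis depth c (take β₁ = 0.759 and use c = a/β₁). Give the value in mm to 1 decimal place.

T = A_s f_y = 2410 × 400 = 964000 N = 964 kN.
Setting C = 0.85 f'_c a b equal to T: a = 964000/(0.85 × 40.7 × 280) = 99.519 mm.
With β₁ = 0.759, c = a/β₁ = 99.519/0.759 = 131.1 mm.

c ≈ 131.1 mm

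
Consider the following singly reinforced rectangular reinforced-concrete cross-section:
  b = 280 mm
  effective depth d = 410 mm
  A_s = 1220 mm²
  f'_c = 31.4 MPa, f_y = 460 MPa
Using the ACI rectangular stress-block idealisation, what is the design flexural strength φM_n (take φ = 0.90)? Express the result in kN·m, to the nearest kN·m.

T = A_s f_y = 1220 × 460 = 561200 N = 561.2 kN.
From C = T: a = T/(0.85 f'_c b) = 561200/(0.85 × 31.4 × 280) = 75.10 mm.
M_n = T(d − a/2) = 561.2 kN × (410 − 37.55) mm = 209.02 kN·m.
φM_n = 0.90 × 209.02 = 188.12 kN·m.

φM_n ≈ 188 kN·m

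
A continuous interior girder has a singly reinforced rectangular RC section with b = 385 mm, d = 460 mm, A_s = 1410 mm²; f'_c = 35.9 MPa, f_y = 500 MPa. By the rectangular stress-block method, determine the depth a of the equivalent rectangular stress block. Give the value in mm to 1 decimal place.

T = A_s f_y = 1410 × 500 = 705000 N = 705 kN.
Setting C = 0.85 f'_c a b equal to T: a = 705000/(0.85 × 35.9 × 385) = 60.0 mm.

a ≈ 60.0 mm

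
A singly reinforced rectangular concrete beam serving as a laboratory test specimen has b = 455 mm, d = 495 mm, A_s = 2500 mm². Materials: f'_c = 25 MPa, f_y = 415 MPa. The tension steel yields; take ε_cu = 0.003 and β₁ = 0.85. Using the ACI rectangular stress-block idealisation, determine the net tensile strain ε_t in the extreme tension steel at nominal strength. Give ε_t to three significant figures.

a = A_s f_y/(0.85 f'_c b) = 107.30 mm.
β₁ = 0.85, so c = a/β₁ = 107.30/0.85 = 126.24 mm.
From the linear strain diagram with ε_cu = 0.003: ε_t = 0.003 (d − c)/c = 0.003 × (495 − 126.24)/126.24 = 0.00876.
Since ε_t ≥ 0.005, the section is tension-controlled.

ε_t ≈ 0.00876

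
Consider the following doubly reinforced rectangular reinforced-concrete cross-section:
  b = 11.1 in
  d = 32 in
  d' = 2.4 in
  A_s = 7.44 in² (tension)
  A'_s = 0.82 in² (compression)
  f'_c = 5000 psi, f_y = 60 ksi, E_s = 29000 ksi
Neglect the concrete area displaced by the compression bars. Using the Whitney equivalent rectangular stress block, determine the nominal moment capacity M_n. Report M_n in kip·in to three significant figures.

Assume both steels yield.
a = (A_s − A'_s) f_y/(0.85 f'_c b) = (7.44 − 0.82) × 60/(0.85 × 5 × 11.1) = 8.420 in.
c = a/β₁ = 8.420/0.8 = 10.525 in; ε'_s = 0.003(c − d')/c = 0.0023 ≥ ε_y = 0.0021, so the compression steel yields.
M_n = (A_s − A'_s) f_y (d − a/2) + A'_s f_y (d − d') = 397.2 × (32 − 4.21) + 49.2 × (32 − 2.4) = 11038.2 + 1456.3 = 12494.5 kip·in.

M_n ≈ 12500 kip·in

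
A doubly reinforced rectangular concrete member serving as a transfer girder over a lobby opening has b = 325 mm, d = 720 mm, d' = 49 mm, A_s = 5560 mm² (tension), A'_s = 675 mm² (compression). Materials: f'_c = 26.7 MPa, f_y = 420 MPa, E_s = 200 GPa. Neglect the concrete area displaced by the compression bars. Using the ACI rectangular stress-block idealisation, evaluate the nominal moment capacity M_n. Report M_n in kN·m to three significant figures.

M_n ≈ 1380 kN·m

Assume both tension and compression steel yield.
Net tension couple steel: A_s − A'_s = 4885 mm².
a = (A_s − A'_s) f_y / (0.85 f'_c b) = 2051700/(0.85 × 26.7 × 325) = 278.16 mm.
c = a/β₁ = 278.16/0.85 = 327.25 mm; ε'_s = 0.003(c − d')/c = 0.0026 ≥ f_y/E_s = 0.0021, so compression steel does yield.
M_n = (A_s − A'_s) f_y (d − a/2) + A'_s f_y (d − d') = [2051700 × (720 − 139.08) + 283500 × (720 − 49)] × 10⁻⁶ = 1191.87 + 190.23 = 1382.10 kN·m.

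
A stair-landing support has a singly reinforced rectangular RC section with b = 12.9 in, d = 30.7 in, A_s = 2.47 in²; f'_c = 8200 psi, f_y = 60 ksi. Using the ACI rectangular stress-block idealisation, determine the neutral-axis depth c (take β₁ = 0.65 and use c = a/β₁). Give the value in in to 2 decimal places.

T = A_s f_y = 2.47 × 60 = 148.2 kips.
a = T/(0.85 f'_c b) = 148.2/(0.85 × 8.2 × 12.9) = 1.6483 in.
With β₁ = 0.65, c = a/β₁ = 1.6483/0.65 = 2.54 in.

c ≈ 2.54 in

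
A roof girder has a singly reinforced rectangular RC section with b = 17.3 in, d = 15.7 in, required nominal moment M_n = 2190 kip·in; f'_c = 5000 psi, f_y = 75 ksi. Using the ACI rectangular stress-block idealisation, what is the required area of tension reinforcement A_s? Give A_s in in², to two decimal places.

From M_n = 0.85 f'_c a b (d − a/2):
a = d − √(d² − 2M_n/(0.85 f'_c b)) = 15.7 − √(15.7² − 2 × 2190/(0.85 × 5 × 17.3)) = 2.028 in.
A_s = 0.85 f'_c a b / f_y = 0.85 × 5 × 2.028 × 17.3 / 75 = 1.988 in².

A_s ≈ 1.99 in²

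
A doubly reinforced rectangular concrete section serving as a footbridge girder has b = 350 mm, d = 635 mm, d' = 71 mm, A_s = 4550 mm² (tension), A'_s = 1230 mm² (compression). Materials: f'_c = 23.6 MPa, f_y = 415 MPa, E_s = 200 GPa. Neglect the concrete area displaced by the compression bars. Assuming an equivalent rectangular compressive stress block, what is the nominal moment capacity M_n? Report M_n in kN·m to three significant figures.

M_n ≈ 1030 kN·m

Assume both tension and compression steel yield.
Net tension couple steel: A_s − A'_s = 3320 mm².
a = (A_s − A'_s) f_y / (0.85 f'_c b) = 1377800/(0.85 × 23.6 × 350) = 196.24 mm.
c = a/β₁ = 196.24/0.85 = 230.87 mm; ε'_s = 0.003(c − d')/c = 0.0021 ≥ f_y/E_s = 0.0021, so compression steel does yield.
M_n = (A_s − A'_s) f_y (d − a/2) + A'_s f_y (d − d') = [1377800 × (635 − 98.12) + 510450 × (635 − 71)] × 10⁻⁶ = 739.71 + 287.89 = 1027.60 kN·m.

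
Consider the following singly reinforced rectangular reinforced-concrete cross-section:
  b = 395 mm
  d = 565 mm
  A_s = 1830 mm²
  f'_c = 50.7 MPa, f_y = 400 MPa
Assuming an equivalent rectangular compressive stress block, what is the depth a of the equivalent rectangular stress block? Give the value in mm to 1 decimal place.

a ≈ 43.0 mm

T = A_s f_y = 1830 × 400 = 732000 N = 732 kN.
Setting C = 0.85 f'_c a b equal to T: a = 732000/(0.85 × 50.7 × 395) = 43.0 mm.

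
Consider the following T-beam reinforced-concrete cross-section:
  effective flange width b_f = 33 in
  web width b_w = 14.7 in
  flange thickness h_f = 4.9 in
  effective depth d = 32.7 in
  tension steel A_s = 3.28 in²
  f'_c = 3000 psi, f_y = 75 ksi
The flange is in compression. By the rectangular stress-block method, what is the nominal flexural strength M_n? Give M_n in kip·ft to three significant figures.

M_n ≈ 640 kip·ft

Tension: T = A_s f_y = 3.28 × 75 = 246 kips.
Try a within the flange: a = T/(0.85 f'_c b_f) = 246/(0.85 × 3 × 33) = 2.923 in.
Since a = 2.923 ≤ h_f = 4.9 in, the stress block lies entirely in the flange; analyse as a rectangular beam of width b_f.
M_n = T(d − a/2) = 246 × (32.7 − 1.4615) = 7684.7 kip·in.
M_n = 7684.7/12 = 640.39 kip·ft.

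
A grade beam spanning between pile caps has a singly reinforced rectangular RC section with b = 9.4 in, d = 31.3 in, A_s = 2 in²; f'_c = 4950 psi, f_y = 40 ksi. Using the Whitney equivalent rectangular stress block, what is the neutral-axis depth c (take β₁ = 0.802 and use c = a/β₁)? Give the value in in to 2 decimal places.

T = A_s f_y = 2 × 40 = 80 kips.
a = T/(0.85 f'_c b) = 80/(0.85 × 4.95 × 9.4) = 2.0227 in.
With β₁ = 0.802, c = a/β₁ = 2.0227/0.802 = 2.52 in.

c ≈ 2.52 in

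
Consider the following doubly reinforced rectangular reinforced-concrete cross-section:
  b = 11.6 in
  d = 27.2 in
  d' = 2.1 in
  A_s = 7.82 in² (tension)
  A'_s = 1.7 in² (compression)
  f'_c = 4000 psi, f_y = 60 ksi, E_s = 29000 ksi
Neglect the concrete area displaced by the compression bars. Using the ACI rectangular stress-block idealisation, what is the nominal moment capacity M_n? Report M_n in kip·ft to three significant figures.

Assume both steels yield.
a = (A_s − A'_s) f_y/(0.85 f'_c b) = (7.82 − 1.7) × 60/(0.85 × 4 × 11.6) = 9.310 in.
c = a/β₁ = 9.310/0.85 = 10.953 in; ε'_s = 0.003(c − d')/c = 0.0024 ≥ ε_y = 0.0021, so the compression steel yields.
M_n = (A_s − A'_s) f_y (d − a/2) + A'_s f_y (d − d') = 367.2 × (27.2 − 4.655) + 102 × (27.2 − 2.1) = 8278.5 + 2560.2 = 10838.7 kip·in = 10838.7/12 = 903.23 kip·ft.

M_n ≈ 903 kip·ft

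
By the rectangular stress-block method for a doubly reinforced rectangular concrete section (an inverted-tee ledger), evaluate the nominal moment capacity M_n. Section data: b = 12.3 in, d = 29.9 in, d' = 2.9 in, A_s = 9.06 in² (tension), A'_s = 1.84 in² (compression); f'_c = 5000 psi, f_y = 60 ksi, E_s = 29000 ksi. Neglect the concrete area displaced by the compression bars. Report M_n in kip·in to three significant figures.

M_n ≈ 14100 kip·in

Assume both steels yield.
a = (A_s − A'_s) f_y/(0.85 f'_c b) = (9.06 − 1.84) × 60/(0.85 × 5 × 12.3) = 8.287 in.
c = a/β₁ = 8.287/0.8 = 10.359 in; ε'_s = 0.003(c − d')/c = 0.0022 ≥ ε_y = 0.0021, so the compression steel yields.
M_n = (A_s − A'_s) f_y (d − a/2) + A'_s f_y (d − d') = 433.2 × (29.9 − 4.1435) + 110.4 × (29.9 − 2.9) = 11157.7 + 2980.8 = 14138.5 kip·in.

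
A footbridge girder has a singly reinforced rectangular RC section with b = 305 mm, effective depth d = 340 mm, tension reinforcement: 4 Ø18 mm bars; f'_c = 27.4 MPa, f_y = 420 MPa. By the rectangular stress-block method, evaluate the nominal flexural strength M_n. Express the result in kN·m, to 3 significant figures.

M_n ≈ 132 kN·m

A_s = 4 × 254 = 1016 mm².
T = A_s f_y = 1016 × 420 = 426720 N = 426.72 kN.
From C = T: a = T/(0.85 f'_c b) = 426720/(0.85 × 27.4 × 305) = 60.07 mm.
M_n = T(d − a/2) = 426.72 kN × (340 − 30.035) mm = 132.27 kN·m.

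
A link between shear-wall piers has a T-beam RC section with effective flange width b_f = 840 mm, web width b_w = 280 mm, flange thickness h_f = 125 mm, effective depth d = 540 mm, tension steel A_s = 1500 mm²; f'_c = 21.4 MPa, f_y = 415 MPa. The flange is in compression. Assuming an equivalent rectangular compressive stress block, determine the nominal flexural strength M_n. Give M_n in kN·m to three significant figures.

M_n ≈ 323 kN·m

Tension: T = A_s f_y = 1500 × 415 = 622500 N.
Try a within the flange: a = T/(0.85 f'_c b_f) = 622500/(0.85 × 21.4 × 840) = 40.74 mm.
Since a = 40.74 ≤ h_f = 125 mm, the stress block lies entirely in the flange; analyse as a rectangular beam of width b_f.
M_n = T(d − a/2) = 622500 × (540 − 20.37) = 323.47 × 10⁶ N·mm.
M_n = 323.47 kN·m.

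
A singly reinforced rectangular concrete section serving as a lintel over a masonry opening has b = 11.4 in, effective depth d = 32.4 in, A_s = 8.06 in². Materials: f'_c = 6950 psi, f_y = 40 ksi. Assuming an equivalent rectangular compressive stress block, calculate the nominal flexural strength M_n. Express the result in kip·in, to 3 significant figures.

T = A_s f_y = 8.06 × 40 = 322.4 kips.
a = T/(0.85 f'_c b) = 322.4/(0.85 × 6.95 × 11.4) = 4.787 in.
M_n = T(d − a/2) = 322.4 × (32.4 − 2.3935) = 9674.1 kip·in.

M_n ≈ 9670 kip·in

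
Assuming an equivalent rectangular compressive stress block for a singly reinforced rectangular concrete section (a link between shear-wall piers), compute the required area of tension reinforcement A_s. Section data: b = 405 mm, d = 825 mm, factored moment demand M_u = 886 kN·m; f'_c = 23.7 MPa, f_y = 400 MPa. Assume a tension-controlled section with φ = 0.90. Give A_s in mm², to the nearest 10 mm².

M_n = M_u/φ = 886/0.90 = 984.444 kN·m.
With M_n = 0.85 f'_c a b (d − a/2), solve the quadratic for a:
a = d − √(d² − 2M_n/(0.85 f'_c b)) = 825 − √(825² − 2 × 984.444×10⁶/(0.85 × 23.7 × 405)) = 162.20 mm.
A_s = 0.85 f'_c a b / f_y = 0.85 × 23.7 × 162.20 × 405 / 400 = 3308.4 mm².

A_s ≈ 3310 mm²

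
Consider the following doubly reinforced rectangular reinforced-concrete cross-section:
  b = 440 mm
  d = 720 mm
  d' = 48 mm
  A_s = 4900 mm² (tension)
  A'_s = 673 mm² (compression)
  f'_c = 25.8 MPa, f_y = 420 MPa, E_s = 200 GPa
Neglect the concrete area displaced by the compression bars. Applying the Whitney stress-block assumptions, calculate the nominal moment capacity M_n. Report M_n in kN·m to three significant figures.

M_n ≈ 1300 kN·m

Assume both tension and compression steel yield.
Net tension couple steel: A_s − A'_s = 4227 mm².
a = (A_s − A'_s) f_y / (0.85 f'_c b) = 1775340/(0.85 × 25.8 × 440) = 183.99 mm.
c = a/β₁ = 183.99/0.85 = 216.46 mm; ε'_s = 0.003(c − d')/c = 0.0023 ≥ f_y/E_s = 0.0021, so compression steel does yield.
M_n = (A_s − A'_s) f_y (d − a/2) + A'_s f_y (d − d') = [1775340 × (720 − 91.995) + 282660 × (720 − 48)] × 10⁻⁶ = 1114.92 + 189.95 = 1304.87 kN·m.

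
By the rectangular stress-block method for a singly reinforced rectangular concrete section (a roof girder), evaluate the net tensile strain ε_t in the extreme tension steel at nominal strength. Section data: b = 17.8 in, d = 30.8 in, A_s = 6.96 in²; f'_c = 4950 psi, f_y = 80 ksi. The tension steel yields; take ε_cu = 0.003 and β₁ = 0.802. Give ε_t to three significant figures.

a = A_s f_y/(0.85 f'_c b) = 7.435 in.
β₁ = 0.802, so c = a/β₁ = 7.435/0.802 = 9.271 in.
From the linear strain diagram with ε_cu = 0.003: ε_t = 0.003 (d − c)/c = 0.003 × (30.8 − 9.271)/9.271 = 0.00697.
Since ε_t ≥ 0.005, the section is tension-controlled.

ε_t ≈ 0.00697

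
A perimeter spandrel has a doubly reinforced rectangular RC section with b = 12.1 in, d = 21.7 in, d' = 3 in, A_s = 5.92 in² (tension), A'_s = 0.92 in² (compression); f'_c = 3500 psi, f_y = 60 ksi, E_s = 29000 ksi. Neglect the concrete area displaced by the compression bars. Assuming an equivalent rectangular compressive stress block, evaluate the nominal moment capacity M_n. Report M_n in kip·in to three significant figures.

Assume both steels yield.
a = (A_s − A'_s) f_y/(0.85 f'_c b) = (5.92 − 0.92) × 60/(0.85 × 3.5 × 12.1) = 8.334 in.
c = a/β₁ = 8.334/0.85 = 9.805 in; ε'_s = 0.003(c − d')/c = 0.0021 ≥ ε_y = 0.0021, so the compression steel yields.
M_n = (A_s − A'_s) f_y (d − a/2) + A'_s f_y (d − d') = 300 × (21.7 − 4.167) + 55.2 × (21.7 − 3) = 5259.9 + 1032.2 = 6292.1 kip·in.

M_n ≈ 6290 kip·in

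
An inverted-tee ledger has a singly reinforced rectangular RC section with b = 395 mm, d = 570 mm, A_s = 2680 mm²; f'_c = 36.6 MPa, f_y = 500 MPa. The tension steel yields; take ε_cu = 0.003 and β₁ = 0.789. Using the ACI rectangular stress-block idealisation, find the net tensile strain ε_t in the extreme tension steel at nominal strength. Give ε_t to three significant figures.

a = A_s f_y/(0.85 f'_c b) = 109.05 mm.
β₁ = 0.789, so c = a/β₁ = 109.05/0.789 = 138.21 mm.
From the linear strain diagram with ε_cu = 0.003: ε_t = 0.003 (d − c)/c = 0.003 × (570 − 138.21)/138.21 = 0.00937.
Since ε_t ≥ 0.005, the section is tension-controlled.

ε_t ≈ 0.00937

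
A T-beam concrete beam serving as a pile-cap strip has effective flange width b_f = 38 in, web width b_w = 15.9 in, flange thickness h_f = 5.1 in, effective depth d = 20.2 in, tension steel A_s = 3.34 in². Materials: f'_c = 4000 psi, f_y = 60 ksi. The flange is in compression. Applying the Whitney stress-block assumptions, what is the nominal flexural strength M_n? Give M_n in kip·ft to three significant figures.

Tension: T = A_s f_y = 3.34 × 60 = 200.4 kips.
Try a within the flange: a = T/(0.85 f'_c b_f) = 200.4/(0.85 × 4 × 38) = 1.551 in.
Since a = 1.551 ≤ h_f = 5.1 in, the stress block lies entirely in the flange; analyse as a rectangular beam of width b_f.
M_n = T(d − a/2) = 200.4 × (20.2 − 0.7755) = 3892.7 kip·in.
M_n = 3892.7/12 = 324.39 kip·ft.

M_n ≈ 324 kip·ft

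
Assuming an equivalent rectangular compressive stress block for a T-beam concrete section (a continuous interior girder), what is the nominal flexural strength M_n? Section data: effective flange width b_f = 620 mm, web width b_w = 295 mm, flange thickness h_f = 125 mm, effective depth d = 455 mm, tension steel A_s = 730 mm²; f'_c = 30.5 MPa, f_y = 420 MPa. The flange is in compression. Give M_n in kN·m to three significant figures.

M_n ≈ 137 kN·m

Tension: T = A_s f_y = 730 × 420 = 306600 N.
Try a within the flange: a = T/(0.85 f'_c b_f) = 306600/(0.85 × 30.5 × 620) = 19.07 mm.
Since a = 19.07 ≤ h_f = 125 mm, the stress block lies entirely in the flange; analyse as a rectangular beam of width b_f.
M_n = T(d − a/2) = 306600 × (455 − 9.535) = 136.58 × 10⁶ N·mm.
M_n = 136.58 kN·m.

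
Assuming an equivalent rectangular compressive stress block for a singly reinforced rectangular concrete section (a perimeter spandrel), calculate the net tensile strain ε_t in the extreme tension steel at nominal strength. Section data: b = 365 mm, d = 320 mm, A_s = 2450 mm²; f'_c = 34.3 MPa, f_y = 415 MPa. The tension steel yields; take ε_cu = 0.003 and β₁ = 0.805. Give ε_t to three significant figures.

a = A_s f_y/(0.85 f'_c b) = 95.55 mm.
β₁ = 0.805, so c = a/β₁ = 95.55/0.805 = 118.70 mm.
From the linear strain diagram with ε_cu = 0.003: ε_t = 0.003 (d − c)/c = 0.003 × (320 − 118.70)/118.70 = 0.00509.
Since ε_t ≥ 0.005, the section is tension-controlled.

ε_t ≈ 0.00509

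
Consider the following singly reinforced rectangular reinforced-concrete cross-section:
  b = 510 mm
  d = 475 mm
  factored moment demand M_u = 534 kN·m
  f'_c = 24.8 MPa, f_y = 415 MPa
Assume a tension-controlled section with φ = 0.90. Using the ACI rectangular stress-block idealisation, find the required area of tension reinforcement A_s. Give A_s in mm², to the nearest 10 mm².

A_s ≈ 3510 mm²

M_n = M_u/φ = 534/0.90 = 593.333 kN·m.
With M_n = 0.85 f'_c a b (d − a/2), solve the quadratic for a:
a = d − √(d² − 2M_n/(0.85 f'_c b)) = 475 − √(475² − 2 × 593.333×10⁶/(0.85 × 24.8 × 510)) = 135.52 mm.
A_s = 0.85 f'_c a b / f_y = 0.85 × 24.8 × 135.52 × 510 / 415 = 3510.7 mm².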